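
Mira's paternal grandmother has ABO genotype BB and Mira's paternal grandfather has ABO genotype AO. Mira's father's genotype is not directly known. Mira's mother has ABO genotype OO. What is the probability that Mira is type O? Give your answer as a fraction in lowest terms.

1/4

Mira's father's ABO genotype from BB × AO: 1/2 AB, 1/2 BO.
Crossing each possibility with the mother OO and summing P(type O): 1/2·0 + 1/2·1/2 = 1/4.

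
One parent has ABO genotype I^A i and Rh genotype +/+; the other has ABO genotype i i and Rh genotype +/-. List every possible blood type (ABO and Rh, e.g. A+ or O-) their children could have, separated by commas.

O+, A+

Gametes from I^A i × i i give offspring ABO genotypes I^A i, i i, i.e. phenotypes O, A.
Rh cross +/+ × +/- → phenotypes Rh+.
Combining independently: O+, A+.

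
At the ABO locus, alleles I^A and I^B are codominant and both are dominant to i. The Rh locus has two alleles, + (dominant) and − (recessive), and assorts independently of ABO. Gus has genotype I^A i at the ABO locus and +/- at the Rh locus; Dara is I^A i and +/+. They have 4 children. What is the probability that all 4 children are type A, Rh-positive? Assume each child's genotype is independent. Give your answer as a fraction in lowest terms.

ABO cross I^A i × I^A i → 1/4 O, 3/4 A.
Rh cross +/- × +/+ → 1 Rh+; so P(type A, Rh-positive) = 3/4 × 1 = 3/4 per child.
All 4 independent: (3/4)^4 = 81/256.

81/256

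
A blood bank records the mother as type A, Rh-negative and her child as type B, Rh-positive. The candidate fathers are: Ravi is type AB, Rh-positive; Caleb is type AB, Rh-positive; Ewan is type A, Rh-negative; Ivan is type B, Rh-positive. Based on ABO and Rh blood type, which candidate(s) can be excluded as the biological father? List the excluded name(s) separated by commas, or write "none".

Ewan

A candidate is excluded only if no genotype consistent with his phenotype could produce a type B, Rh-positive child with a type A, Rh-negative mother.
Ewan (type A, Rh-): no genotype consistent with that phenotype can produce a type-B Rh+ child with a type-A mother.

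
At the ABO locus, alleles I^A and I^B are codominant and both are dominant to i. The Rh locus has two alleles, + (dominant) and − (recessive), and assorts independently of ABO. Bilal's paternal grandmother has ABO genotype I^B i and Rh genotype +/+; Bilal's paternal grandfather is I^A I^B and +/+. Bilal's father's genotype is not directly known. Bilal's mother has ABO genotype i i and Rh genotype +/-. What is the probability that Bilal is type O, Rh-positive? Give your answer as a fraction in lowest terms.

1/4

Bilal's father's ABO genotype from I^B i × I^A I^B: 1/4 I^A I^B, 1/4 I^A i, 1/4 I^B I^B, 1/4 I^B i.
Crossing each possibility with the mother i i and summing P(type O): 1/4·0 + 1/4·1/2 + 1/4·0 + 1/4·1/2 = 1/4.
Similarly for Rh via the father's Rh distribution: P(Rh+) = 1.
Independent loci: 1/4 × 1 = 1/4.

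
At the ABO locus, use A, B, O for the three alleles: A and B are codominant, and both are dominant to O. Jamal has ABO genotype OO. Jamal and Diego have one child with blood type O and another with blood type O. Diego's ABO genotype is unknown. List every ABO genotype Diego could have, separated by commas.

AO, BO, OO

For each candidate genotype of Diego, check whether crossing it with OO can produce every observed child phenotype.
  AA → possible child types {A} ✗
  AB → possible child types {A, B} ✗
  AO → possible child types {O, A} ✓
  BB → possible child types {B} ✗
  BO → possible child types {O, B} ✓
  OO → possible child types {O} ✓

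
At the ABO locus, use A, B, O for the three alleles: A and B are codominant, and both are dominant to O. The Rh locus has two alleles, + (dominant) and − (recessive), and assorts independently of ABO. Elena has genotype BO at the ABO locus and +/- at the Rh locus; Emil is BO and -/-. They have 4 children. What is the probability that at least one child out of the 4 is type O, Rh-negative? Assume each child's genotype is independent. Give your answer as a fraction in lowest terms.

ABO cross BO × BO → 1/4 O, 3/4 B.
Rh cross +/- × -/- → 1/2 Rh+, 1/2 Rh-; so P(type O, Rh-negative) = 1/4 × 1/2 = 1/8 per child.
P(none) = (7/8)^4 = 2401/4096; P(at least one) = 1 − 2401/4096 = 1695/4096.

1695/4096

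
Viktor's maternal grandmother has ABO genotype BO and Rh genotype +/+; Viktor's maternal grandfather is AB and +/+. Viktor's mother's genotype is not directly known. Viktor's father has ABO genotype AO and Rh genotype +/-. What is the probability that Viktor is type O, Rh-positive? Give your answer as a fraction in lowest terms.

Viktor's mother's ABO genotype from BO × AB: 1/4 AB, 1/4 AO, 1/4 BB, 1/4 BO.
Crossing each possibility with the father AO and summing P(type O): 1/4·0 + 1/4·1/4 + 1/4·0 + 1/4·1/4 = 1/8.
Similarly for Rh via the mother's Rh distribution: P(Rh+) = 1.
Independent loci: 1/8 × 1 = 1/8.

1/8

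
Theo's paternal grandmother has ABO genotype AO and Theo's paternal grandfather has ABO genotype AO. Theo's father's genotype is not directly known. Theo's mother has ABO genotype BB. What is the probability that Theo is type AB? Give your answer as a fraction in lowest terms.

Theo's father's ABO genotype from AO × AO: 1/4 AA, 1/2 AO, 1/4 OO.
Crossing each possibility with the mother BB and summing P(type AB): 1/4·1 + 1/2·1/2 + 1/4·0 = 1/2.

1/2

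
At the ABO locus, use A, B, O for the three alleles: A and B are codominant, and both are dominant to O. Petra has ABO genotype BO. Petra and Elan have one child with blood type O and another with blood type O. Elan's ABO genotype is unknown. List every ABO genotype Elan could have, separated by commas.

For each candidate genotype of Elan, check whether crossing it with BO can produce every observed child phenotype.
  AA → possible child types {A, AB} ✗
  AB → possible child types {A, B, AB} ✗
  AO → possible child types {O, A, B, AB} ✓
  BB → possible child types {B} ✗
  BO → possible child types {O, B} ✓
  OO → possible child types {O, B} ✓

AO, BO, OO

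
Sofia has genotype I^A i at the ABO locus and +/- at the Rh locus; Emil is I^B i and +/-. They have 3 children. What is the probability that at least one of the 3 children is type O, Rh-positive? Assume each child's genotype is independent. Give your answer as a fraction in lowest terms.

1899/4096

ABO cross I^A i × I^B i → 1/4 O, 1/4 A, 1/4 B, 1/4 AB.
Rh cross +/- × +/- → 3/4 Rh+, 1/4 Rh-; so P(type O, Rh-positive) = 1/4 × 3/4 = 3/16 per child.
P(none) = (13/16)^3 = 2197/4096; P(at least one) = 1 − 2197/4096 = 1899/4096.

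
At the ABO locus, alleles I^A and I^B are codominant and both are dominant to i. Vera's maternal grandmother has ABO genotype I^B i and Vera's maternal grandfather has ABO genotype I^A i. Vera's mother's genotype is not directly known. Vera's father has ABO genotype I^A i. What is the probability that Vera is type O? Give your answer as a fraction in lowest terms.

Vera's mother's ABO genotype from I^B i × I^A i: 1/4 I^A I^B, 1/4 I^A i, 1/4 I^B i, 1/4 i i.
Crossing each possibility with the father I^A i and summing P(type O): 1/4·0 + 1/4·1/4 + 1/4·1/4 + 1/4·1/2 = 1/4.

1/4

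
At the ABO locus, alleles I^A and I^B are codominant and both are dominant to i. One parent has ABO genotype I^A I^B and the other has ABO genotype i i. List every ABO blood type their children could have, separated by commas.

A, B

Gametes from I^A I^B × i i give offspring ABO genotypes I^A i, I^B i, i.e. phenotypes A, B.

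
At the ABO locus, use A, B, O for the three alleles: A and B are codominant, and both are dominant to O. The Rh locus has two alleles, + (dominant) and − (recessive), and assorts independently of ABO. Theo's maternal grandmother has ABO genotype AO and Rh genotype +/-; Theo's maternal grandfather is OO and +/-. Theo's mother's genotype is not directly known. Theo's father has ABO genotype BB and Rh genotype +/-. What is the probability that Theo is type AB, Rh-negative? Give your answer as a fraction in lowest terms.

Theo's mother's ABO genotype from AO × OO: 1/2 AO, 1/2 OO.
Crossing each possibility with the father BB and summing P(type AB): 1/2·1/2 + 1/2·0 = 1/4.
Similarly for Rh via the mother's Rh distribution: P(Rh-) = 1/4.
Independent loci: 1/4 × 1/4 = 1/16.

1/16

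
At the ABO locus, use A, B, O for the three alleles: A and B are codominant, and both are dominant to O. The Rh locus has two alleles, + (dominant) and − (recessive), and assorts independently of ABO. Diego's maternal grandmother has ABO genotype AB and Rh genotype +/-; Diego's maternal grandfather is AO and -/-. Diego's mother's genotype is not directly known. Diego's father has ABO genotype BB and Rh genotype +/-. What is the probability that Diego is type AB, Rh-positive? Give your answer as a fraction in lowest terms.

Diego's mother's ABO genotype from AB × AO: 1/4 AA, 1/4 AB, 1/4 AO, 1/4 BO.
Crossing each possibility with the father BB and summing P(type AB): 1/4·1 + 1/4·1/2 + 1/4·1/2 + 1/4·0 = 1/2.
Similarly for Rh via the mother's Rh distribution: P(Rh+) = 5/8.
Independent loci: 1/2 × 5/8 = 5/16.

5/16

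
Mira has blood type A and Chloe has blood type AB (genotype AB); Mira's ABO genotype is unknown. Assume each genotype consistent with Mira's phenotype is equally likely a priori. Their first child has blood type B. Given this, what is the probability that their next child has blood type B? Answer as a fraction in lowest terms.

1/4

Possible genotypes: Mira ∈ {AA, AO}; Chloe ∈ {AB}.
Weight each parental genotype pair by prior × P(type-B child):
  AO × AB: posterior weight 1; P(next child type B) = 1/4.
Weighted sum = 1/4.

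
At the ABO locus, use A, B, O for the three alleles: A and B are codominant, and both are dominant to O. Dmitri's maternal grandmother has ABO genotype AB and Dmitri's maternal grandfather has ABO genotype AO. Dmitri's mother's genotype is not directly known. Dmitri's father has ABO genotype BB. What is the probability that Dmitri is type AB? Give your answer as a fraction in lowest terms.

1/2

Dmitri's mother's ABO genotype from AB × AO: 1/4 AA, 1/4 AB, 1/4 AO, 1/4 BO.
Crossing each possibility with the father BB and summing P(type AB): 1/4·1 + 1/4·1/2 + 1/4·1/2 + 1/4·0 = 1/2.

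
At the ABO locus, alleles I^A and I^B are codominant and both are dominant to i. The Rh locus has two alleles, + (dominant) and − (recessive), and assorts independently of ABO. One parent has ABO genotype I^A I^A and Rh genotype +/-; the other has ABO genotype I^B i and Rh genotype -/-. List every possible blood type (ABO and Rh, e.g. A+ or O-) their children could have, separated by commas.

A+, A-, AB+, AB-

Gametes from I^A I^A × I^B i give offspring ABO genotypes I^A I^B, I^A i, i.e. phenotypes A, AB.
Rh cross +/- × -/- → phenotypes Rh+, Rh-.
Combining independently: A+, A-, AB+, AB-.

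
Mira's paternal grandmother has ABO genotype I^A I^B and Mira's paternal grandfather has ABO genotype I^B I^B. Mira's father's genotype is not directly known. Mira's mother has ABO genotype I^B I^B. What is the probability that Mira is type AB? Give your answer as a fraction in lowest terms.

1/4

Mira's father's ABO genotype from I^A I^B × I^B I^B: 1/2 I^A I^B, 1/2 I^B I^B.
Crossing each possibility with the mother I^B I^B and summing P(type AB): 1/2·1/2 + 1/2·0 = 1/4.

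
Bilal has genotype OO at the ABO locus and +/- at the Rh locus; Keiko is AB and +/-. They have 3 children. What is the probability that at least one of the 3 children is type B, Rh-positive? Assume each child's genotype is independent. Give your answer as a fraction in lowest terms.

ABO cross OO × AB → 1/2 A, 1/2 B.
Rh cross +/- × +/- → 3/4 Rh+, 1/4 Rh-; so P(type B, Rh-positive) = 1/2 × 3/4 = 3/8 per child.
P(none) = (5/8)^3 = 125/512; P(at least one) = 1 − 125/512 = 387/512.

387/512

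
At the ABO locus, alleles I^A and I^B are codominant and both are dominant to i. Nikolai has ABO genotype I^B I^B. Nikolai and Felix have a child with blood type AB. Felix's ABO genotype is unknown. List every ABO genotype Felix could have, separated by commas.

I^A I^A, I^A I^B, I^A i

For each candidate genotype of Felix, check whether crossing it with I^B I^B can produce every observed child phenotype.
  I^A I^A → possible child types {AB} ✓
  I^A I^B → possible child types {B, AB} ✓
  I^A i → possible child types {B, AB} ✓
  I^B I^B → possible child types {B} ✗
  I^B i → possible child types {B} ✗
  i i → possible child types {B} ✗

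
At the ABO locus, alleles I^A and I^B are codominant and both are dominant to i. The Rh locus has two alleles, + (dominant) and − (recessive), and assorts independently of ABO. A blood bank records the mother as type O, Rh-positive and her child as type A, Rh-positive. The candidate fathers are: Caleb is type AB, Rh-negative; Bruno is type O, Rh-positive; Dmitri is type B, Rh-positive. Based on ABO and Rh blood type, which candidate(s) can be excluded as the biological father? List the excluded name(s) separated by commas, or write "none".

Bruno, Dmitri

A candidate is excluded only if no genotype consistent with his phenotype could produce a type A, Rh-positive child with a type O, Rh-positive mother.
Bruno (type O, Rh+): no genotype consistent with that phenotype can produce a type-A Rh+ child with a type-O mother.
Dmitri (type B, Rh+): no genotype consistent with that phenotype can produce a type-A Rh+ child with a type-O mother.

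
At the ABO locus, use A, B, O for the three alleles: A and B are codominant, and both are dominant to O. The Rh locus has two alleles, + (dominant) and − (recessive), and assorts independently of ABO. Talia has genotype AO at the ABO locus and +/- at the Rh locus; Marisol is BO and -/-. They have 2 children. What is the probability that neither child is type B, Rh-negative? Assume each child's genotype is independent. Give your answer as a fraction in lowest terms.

49/64

ABO cross AO × BO → 1/4 O, 1/4 A, 1/4 B, 1/4 AB.
Rh cross +/- × -/- → 1/2 Rh+, 1/2 Rh-; so P(type B, Rh-negative) = 1/4 × 1/2 = 1/8 per child.
P(not type B, Rh-negative) = 7/8 for one child; (7/8)^2 = 49/64.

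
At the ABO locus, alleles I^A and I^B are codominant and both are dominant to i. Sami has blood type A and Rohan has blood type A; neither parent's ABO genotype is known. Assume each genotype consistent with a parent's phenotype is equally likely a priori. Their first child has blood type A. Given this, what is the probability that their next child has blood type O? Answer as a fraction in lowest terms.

Possible genotypes: Sami ∈ {I^A I^A, I^A i}; Rohan ∈ {I^A I^A, I^A i}.
Weight each parental genotype pair by prior × P(type-A child):
  I^A I^A × I^A I^A: posterior weight 4/15; P(next child type O) = 0.
  I^A I^A × I^A i: posterior weight 4/15; P(next child type O) = 0.
  I^A i × I^A I^A: posterior weight 4/15; P(next child type O) = 0.
  I^A i × I^A i: posterior weight 1/5; P(next child type O) = 1/4.
Weighted sum = 1/20.

1/20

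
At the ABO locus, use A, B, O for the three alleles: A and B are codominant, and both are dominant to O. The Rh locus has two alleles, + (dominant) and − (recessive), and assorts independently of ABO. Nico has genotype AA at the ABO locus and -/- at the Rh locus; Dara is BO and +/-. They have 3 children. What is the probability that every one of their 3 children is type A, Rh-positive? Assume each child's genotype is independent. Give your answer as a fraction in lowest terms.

1/64

ABO cross AA × BO → 1/2 A, 1/2 AB.
Rh cross -/- × +/- → 1/2 Rh+, 1/2 Rh-; so P(type A, Rh-positive) = 1/2 × 1/2 = 1/4 per child.
All 3 independent: (1/4)^3 = 1/64.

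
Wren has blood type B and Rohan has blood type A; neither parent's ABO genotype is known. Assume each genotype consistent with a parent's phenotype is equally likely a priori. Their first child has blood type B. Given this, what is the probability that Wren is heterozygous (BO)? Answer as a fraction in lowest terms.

Possible genotypes: Wren ∈ {BB, BO}; Rohan ∈ {AA, AO}.
Weight each parental genotype pair by prior × P(type-B child):
  BB × AO: posterior weight 2/3.
  BO × AO: posterior weight 1/3.
Sum the posterior weight over pairs where Wren is BO: 1/3.

1/3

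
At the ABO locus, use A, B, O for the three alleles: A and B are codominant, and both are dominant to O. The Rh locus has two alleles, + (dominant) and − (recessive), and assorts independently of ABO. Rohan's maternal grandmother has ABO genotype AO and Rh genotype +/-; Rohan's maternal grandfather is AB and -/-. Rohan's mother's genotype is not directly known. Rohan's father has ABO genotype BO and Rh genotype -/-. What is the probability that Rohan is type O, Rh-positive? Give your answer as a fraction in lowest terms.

1/32

Rohan's mother's ABO genotype from AO × AB: 1/4 AA, 1/4 AB, 1/4 AO, 1/4 BO.
Crossing each possibility with the father BO and summing P(type O): 1/4·0 + 1/4·0 + 1/4·1/4 + 1/4·1/4 = 1/8.
Similarly for Rh via the mother's Rh distribution: P(Rh+) = 1/4.
Independent loci: 1/8 × 1/4 = 1/32.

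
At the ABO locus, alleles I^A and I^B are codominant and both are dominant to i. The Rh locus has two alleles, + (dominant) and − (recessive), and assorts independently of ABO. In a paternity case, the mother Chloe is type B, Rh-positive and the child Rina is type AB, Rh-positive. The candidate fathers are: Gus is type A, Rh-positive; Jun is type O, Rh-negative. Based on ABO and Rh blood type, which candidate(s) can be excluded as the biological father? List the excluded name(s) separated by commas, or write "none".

A candidate is excluded only if no genotype consistent with his phenotype could produce a type AB, Rh-positive child with a type B, Rh-positive mother.
Jun (type O, Rh-): no genotype consistent with that phenotype can produce a type-AB Rh+ child with a type-B mother.

Jun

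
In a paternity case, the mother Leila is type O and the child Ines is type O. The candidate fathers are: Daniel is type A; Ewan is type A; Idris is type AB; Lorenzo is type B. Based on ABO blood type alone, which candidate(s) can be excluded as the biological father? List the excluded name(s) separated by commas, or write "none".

A candidate is excluded only if no genotype consistent with his phenotype could produce a type O child with a type O mother.
Idris (type AB): no genotype consistent with that phenotype can produce a type-O child with a type-O mother.

Idris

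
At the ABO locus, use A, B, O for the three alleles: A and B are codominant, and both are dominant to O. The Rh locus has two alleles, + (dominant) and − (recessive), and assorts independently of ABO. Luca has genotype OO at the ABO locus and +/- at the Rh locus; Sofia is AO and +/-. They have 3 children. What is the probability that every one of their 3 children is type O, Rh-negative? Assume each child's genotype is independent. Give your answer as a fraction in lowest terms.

ABO cross OO × AO → 1/2 O, 1/2 A.
Rh cross +/- × +/- → 3/4 Rh+, 1/4 Rh-; so P(type O, Rh-negative) = 1/2 × 1/4 = 1/8 per child.
All 3 independent: (1/8)^3 = 1/512.

1/512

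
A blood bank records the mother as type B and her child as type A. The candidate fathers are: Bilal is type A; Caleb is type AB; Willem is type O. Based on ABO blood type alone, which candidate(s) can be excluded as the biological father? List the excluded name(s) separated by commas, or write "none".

A candidate is excluded only if no genotype consistent with his phenotype could produce a type A child with a type B mother.
Willem (type O): no genotype consistent with that phenotype can produce a type-A child with a type-B mother.

Willem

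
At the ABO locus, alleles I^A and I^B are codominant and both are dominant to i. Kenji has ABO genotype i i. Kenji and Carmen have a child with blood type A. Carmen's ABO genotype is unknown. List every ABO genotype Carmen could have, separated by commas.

I^A I^A, I^A I^B, I^A i

For each candidate genotype of Carmen, check whether crossing it with i i can produce every observed child phenotype.
  I^A I^A → possible child types {A} ✓
  I^A I^B → possible child types {A, B} ✓
  I^A i → possible child types {O, A} ✓
  I^B I^B → possible child types {B} ✗
  I^B i → possible child types {O, B} ✗
  i i → possible child types {O} ✗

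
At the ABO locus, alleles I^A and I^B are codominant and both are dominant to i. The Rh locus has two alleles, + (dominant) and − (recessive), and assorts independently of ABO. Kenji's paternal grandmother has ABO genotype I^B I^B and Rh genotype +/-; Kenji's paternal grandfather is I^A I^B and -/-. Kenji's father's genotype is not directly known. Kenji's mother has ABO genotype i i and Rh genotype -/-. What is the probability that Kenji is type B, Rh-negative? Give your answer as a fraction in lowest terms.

9/16

Kenji's father's ABO genotype from I^B I^B × I^A I^B: 1/2 I^A I^B, 1/2 I^B I^B.
Crossing each possibility with the mother i i and summing P(type B): 1/2·1/2 + 1/2·1 = 3/4.
Similarly for Rh via the father's Rh distribution: P(Rh-) = 3/4.
Independent loci: 3/4 × 3/4 = 9/16.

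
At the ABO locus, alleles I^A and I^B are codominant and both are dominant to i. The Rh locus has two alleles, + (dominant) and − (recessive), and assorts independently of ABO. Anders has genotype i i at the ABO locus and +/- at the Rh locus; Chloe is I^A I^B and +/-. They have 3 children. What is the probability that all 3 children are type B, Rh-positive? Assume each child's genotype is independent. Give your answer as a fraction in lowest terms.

27/512

ABO cross i i × I^A I^B → 1/2 A, 1/2 B.
Rh cross +/- × +/- → 3/4 Rh+, 1/4 Rh-; so P(type B, Rh-positive) = 1/2 × 3/4 = 3/8 per child.
All 3 independent: (3/8)^3 = 27/512.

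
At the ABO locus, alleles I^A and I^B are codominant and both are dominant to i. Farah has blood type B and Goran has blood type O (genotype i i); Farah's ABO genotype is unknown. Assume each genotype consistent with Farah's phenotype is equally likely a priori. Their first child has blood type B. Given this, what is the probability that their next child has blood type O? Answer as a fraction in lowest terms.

1/6

Possible genotypes: Farah ∈ {I^B I^B, I^B i}; Goran ∈ {i i}.
Weight each parental genotype pair by prior × P(type-B child):
  I^B I^B × i i: posterior weight 2/3; P(next child type O) = 0.
  I^B i × i i: posterior weight 1/3; P(next child type O) = 1/2.
Weighted sum = 1/6.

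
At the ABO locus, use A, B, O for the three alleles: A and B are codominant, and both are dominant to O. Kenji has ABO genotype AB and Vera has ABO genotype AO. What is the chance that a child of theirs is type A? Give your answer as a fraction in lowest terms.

ABO cross AB × AO → offspring phenotypes: 1/2 A, 1/4 B, 1/4 AB.
So P(type A) = 1/2.

1/2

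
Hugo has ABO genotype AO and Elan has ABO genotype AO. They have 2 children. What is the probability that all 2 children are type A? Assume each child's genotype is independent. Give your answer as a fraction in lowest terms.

9/16

ABO cross AO × AO → 1/4 O, 3/4 A.
So P(type A) = 3/4 per child.
All 2 independent: (3/4)^2 = 9/16.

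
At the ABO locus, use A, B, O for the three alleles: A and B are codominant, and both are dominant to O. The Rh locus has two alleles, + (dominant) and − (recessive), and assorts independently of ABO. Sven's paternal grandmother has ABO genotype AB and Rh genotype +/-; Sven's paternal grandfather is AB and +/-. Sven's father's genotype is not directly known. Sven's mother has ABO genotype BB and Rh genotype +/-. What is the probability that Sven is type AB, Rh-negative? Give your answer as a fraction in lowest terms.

1/8

Sven's father's ABO genotype from AB × AB: 1/4 AA, 1/2 AB, 1/4 BB.
Crossing each possibility with the mother BB and summing P(type AB): 1/4·1 + 1/2·1/2 + 1/4·0 = 1/2.
Similarly for Rh via the father's Rh distribution: P(Rh-) = 1/4.
Independent loci: 1/2 × 1/4 = 1/8.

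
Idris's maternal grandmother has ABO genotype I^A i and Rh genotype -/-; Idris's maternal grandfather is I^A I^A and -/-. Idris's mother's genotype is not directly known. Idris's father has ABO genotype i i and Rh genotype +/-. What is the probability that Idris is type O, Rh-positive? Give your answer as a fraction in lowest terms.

Idris's mother's ABO genotype from I^A i × I^A I^A: 1/2 I^A I^A, 1/2 I^A i.
Crossing each possibility with the father i i and summing P(type O): 1/2·0 + 1/2·1/2 = 1/4.
Similarly for Rh via the mother's Rh distribution: P(Rh+) = 1/2.
Independent loci: 1/4 × 1/2 = 1/8.

1/8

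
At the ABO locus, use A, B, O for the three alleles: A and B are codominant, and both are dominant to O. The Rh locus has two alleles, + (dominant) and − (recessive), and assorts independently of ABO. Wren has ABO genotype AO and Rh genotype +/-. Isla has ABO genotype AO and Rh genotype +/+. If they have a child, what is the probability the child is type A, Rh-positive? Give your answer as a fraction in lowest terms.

3/4

ABO cross AO × AO → offspring phenotypes: 1/4 O, 3/4 A.
Rh cross +/- × +/+ → 1 Rh+.
Independent loci: P(type A, Rh-positive) = 3/4 × 1 = 3/4.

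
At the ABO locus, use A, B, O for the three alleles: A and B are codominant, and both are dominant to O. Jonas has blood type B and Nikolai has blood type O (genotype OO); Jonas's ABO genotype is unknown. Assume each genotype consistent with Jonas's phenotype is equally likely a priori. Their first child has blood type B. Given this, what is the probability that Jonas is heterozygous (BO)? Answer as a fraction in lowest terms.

Possible genotypes: Jonas ∈ {BB, BO}; Nikolai ∈ {OO}.
Weight each parental genotype pair by prior × P(type-B child):
  BB × OO: posterior weight 2/3.
  BO × OO: posterior weight 1/3.
Sum the posterior weight over pairs where Jonas is BO: 1/3.

1/3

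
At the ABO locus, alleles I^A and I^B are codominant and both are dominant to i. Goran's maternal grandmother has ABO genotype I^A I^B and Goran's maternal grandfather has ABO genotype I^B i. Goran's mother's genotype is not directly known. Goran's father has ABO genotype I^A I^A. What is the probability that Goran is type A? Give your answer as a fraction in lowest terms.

1/2

Goran's mother's ABO genotype from I^A I^B × I^B i: 1/4 I^A I^B, 1/4 I^A i, 1/4 I^B I^B, 1/4 I^B i.
Crossing each possibility with the father I^A I^A and summing P(type A): 1/4·1/2 + 1/4·1 + 1/4·0 + 1/4·1/2 = 1/2.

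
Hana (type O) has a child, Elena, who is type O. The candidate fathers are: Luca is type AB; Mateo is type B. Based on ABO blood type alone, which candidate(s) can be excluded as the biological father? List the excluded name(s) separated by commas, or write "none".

A candidate is excluded only if no genotype consistent with his phenotype could produce a type O child with a type O mother.
Luca (type AB): no genotype consistent with that phenotype can produce a type-O child with a type-O mother.

Luca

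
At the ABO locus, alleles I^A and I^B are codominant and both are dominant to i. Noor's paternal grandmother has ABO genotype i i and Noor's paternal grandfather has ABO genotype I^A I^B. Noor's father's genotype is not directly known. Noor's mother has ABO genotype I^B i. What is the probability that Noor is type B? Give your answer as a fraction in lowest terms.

Noor's father's ABO genotype from i i × I^A I^B: 1/2 I^A i, 1/2 I^B i.
Crossing each possibility with the mother I^B i and summing P(type B): 1/2·1/4 + 1/2·3/4 = 1/2.

1/2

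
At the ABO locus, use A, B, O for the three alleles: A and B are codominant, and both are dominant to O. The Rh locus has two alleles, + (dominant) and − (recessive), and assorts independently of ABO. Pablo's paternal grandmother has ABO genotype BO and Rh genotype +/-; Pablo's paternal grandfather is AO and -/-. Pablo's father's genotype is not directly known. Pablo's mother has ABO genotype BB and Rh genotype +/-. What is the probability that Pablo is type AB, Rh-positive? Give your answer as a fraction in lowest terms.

Pablo's father's ABO genotype from BO × AO: 1/4 AB, 1/4 AO, 1/4 BO, 1/4 OO.
Crossing each possibility with the mother BB and summing P(type AB): 1/4·1/2 + 1/4·1/2 + 1/4·0 + 1/4·0 = 1/4.
Similarly for Rh via the father's Rh distribution: P(Rh+) = 5/8.
Independent loci: 1/4 × 5/8 = 5/32.

5/32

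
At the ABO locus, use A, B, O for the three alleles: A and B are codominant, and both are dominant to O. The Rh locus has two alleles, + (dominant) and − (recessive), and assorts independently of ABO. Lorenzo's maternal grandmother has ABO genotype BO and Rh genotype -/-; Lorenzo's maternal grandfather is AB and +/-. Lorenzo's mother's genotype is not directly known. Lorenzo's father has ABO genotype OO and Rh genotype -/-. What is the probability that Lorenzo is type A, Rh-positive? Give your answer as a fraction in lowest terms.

Lorenzo's mother's ABO genotype from BO × AB: 1/4 AB, 1/4 AO, 1/4 BB, 1/4 BO.
Crossing each possibility with the father OO and summing P(type A): 1/4·1/2 + 1/4·1/2 + 1/4·0 + 1/4·0 = 1/4.
Similarly for Rh via the mother's Rh distribution: P(Rh+) = 1/4.
Independent loci: 1/4 × 1/4 = 1/16.

1/16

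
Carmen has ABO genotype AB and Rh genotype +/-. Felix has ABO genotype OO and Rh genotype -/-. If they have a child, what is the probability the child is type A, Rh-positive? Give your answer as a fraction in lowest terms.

ABO cross AB × OO → offspring phenotypes: 1/2 A, 1/2 B.
Rh cross +/- × -/- → 1/2 Rh+, 1/2 Rh-.
Independent loci: P(type A, Rh-positive) = 1/2 × 1/2 = 1/4.

1/4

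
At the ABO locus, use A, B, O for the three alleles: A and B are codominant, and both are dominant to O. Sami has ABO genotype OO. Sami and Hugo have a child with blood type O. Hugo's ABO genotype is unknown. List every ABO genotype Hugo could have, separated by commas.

AO, BO, OO

For each candidate genotype of Hugo, check whether crossing it with OO can produce every observed child phenotype.
  AA → possible child types {A} ✗
  AB → possible child types {A, B} ✗
  AO → possible child types {O, A} ✓
  BB → possible child types {B} ✗
  BO → possible child types {O, B} ✓
  OO → possible child types {O} ✓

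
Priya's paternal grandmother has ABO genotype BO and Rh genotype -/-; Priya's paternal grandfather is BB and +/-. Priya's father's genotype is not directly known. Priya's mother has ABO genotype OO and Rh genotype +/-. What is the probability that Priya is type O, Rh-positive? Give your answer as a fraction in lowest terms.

Priya's father's ABO genotype from BO × BB: 1/2 BB, 1/2 BO.
Crossing each possibility with the mother OO and summing P(type O): 1/2·0 + 1/2·1/2 = 1/4.
Similarly for Rh via the father's Rh distribution: P(Rh+) = 5/8.
Independent loci: 1/4 × 5/8 = 5/32.

5/32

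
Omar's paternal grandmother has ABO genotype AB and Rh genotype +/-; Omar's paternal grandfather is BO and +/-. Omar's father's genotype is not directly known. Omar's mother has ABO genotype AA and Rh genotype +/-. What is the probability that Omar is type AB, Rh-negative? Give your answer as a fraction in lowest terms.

Omar's father's ABO genotype from AB × BO: 1/4 AB, 1/4 AO, 1/4 BB, 1/4 BO.
Crossing each possibility with the mother AA and summing P(type AB): 1/4·1/2 + 1/4·0 + 1/4·1 + 1/4·1/2 = 1/2.
Similarly for Rh via the father's Rh distribution: P(Rh-) = 1/4.
Independent loci: 1/2 × 1/4 = 1/8.

1/8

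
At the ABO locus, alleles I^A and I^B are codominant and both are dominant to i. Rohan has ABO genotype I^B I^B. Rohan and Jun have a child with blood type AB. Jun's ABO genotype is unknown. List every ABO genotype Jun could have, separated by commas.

For each candidate genotype of Jun, check whether crossing it with I^B I^B can produce every observed child phenotype.
  I^A I^A → possible child types {AB} ✓
  I^A I^B → possible child types {B, AB} ✓
  I^A i → possible child types {B, AB} ✓
  I^B I^B → possible child types {B} ✗
  I^B i → possible child types {B} ✗
  i i → possible child types {B} ✗

I^A I^A, I^A I^B, I^A i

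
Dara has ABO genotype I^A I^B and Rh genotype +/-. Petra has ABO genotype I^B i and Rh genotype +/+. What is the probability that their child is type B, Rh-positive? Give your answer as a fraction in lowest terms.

ABO cross I^A I^B × I^B i → offspring phenotypes: 1/4 A, 1/2 B, 1/4 AB.
Rh cross +/- × +/+ → 1 Rh+.
Independent loci: P(type B, Rh-positive) = 1/2 × 1 = 1/2.

1/2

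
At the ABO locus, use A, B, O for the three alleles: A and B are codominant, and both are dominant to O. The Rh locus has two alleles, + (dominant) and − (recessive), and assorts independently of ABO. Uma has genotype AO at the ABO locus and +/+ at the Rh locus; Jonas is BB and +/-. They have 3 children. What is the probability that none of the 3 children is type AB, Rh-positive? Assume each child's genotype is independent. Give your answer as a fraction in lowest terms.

ABO cross AO × BB → 1/2 B, 1/2 AB.
Rh cross +/+ × +/- → 1 Rh+; so P(type AB, Rh-positive) = 1/2 × 1 = 1/2 per child.
P(not type AB, Rh-positive) = 1/2 for one child; (1/2)^3 = 1/8.

1/8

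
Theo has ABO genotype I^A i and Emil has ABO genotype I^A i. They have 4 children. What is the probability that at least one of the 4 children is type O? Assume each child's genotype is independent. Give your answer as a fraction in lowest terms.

ABO cross I^A i × I^A i → 1/4 O, 3/4 A.
So P(type O) = 1/4 per child.
P(none) = (3/4)^4 = 81/256; P(at least one) = 1 − 81/256 = 175/256.

175/256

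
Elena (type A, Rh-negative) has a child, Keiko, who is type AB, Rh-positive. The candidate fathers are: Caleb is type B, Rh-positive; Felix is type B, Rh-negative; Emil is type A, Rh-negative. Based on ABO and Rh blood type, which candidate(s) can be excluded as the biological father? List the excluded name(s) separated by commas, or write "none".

Felix, Emil

A candidate is excluded only if no genotype consistent with his phenotype could produce a type AB, Rh-positive child with a type A, Rh-negative mother.
Felix (type B, Rh-): no genotype consistent with that phenotype can produce a type-AB Rh+ child with a type-A mother.
Emil (type A, Rh-): no genotype consistent with that phenotype can produce a type-AB Rh+ child with a type-A mother.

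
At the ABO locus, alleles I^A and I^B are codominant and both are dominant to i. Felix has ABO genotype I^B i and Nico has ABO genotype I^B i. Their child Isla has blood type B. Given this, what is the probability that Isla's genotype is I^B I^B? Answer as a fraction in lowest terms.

Cross I^B i × I^B i → 1/4 I^B I^B, 1/2 I^B i, 1/4 i i.
Type-B genotypes among offspring: I^B I^B (1/4), I^B i (1/2); total 3/4.
P(I^B I^B | type B) = (1/4) / (3/4) = 1/3.

1/3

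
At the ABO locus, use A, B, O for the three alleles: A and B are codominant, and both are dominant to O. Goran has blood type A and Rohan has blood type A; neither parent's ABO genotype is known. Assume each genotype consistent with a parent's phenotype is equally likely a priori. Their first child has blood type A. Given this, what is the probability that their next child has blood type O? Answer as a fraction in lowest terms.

1/20

Possible genotypes: Goran ∈ {AA, AO}; Rohan ∈ {AA, AO}.
Weight each parental genotype pair by prior × P(type-A child):
  AA × AA: posterior weight 4/15; P(next child type O) = 0.
  AA × AO: posterior weight 4/15; P(next child type O) = 0.
  AO × AA: posterior weight 4/15; P(next child type O) = 0.
  AO × AO: posterior weight 1/5; P(next child type O) = 1/4.
Weighted sum = 1/20.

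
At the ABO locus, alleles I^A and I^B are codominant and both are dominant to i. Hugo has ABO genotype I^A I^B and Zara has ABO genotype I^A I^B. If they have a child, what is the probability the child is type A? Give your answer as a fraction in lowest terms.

1/4

ABO cross I^A I^B × I^A I^B → offspring phenotypes: 1/4 A, 1/4 B, 1/2 AB.
So P(type A) = 1/4.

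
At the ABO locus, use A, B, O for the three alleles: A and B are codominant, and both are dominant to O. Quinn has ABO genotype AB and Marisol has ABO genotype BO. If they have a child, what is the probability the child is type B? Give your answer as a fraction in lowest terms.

ABO cross AB × BO → offspring phenotypes: 1/4 A, 1/2 B, 1/4 AB.
So P(type B) = 1/2.

1/2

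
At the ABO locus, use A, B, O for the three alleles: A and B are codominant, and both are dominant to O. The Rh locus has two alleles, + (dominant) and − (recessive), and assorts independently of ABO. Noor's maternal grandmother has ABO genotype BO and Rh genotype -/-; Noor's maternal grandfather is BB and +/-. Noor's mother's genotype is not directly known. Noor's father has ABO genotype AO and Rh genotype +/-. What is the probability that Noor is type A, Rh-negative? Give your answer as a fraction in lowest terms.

Noor's mother's ABO genotype from BO × BB: 1/2 BB, 1/2 BO.
Crossing each possibility with the father AO and summing P(type A): 1/2·0 + 1/2·1/4 = 1/8.
Similarly for Rh via the mother's Rh distribution: P(Rh-) = 3/8.
Independent loci: 1/8 × 3/8 = 3/64.

3/64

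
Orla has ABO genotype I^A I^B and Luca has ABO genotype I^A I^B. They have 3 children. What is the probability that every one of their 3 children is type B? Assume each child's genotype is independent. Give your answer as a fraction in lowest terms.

ABO cross I^A I^B × I^A I^B → 1/4 A, 1/4 B, 1/2 AB.
So P(type B) = 1/4 per child.
All 3 independent: (1/4)^3 = 1/64.

1/64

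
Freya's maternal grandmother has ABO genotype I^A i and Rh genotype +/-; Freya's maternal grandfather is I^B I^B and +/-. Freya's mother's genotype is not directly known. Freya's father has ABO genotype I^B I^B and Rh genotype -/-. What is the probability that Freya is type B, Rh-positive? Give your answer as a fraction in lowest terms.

Freya's mother's ABO genotype from I^A i × I^B I^B: 1/2 I^A I^B, 1/2 I^B i.
Crossing each possibility with the father I^B I^B and summing P(type B): 1/2·1/2 + 1/2·1 = 3/4.
Similarly for Rh via the mother's Rh distribution: P(Rh+) = 1/2.
Independent loci: 3/4 × 1/2 = 3/8.

3/8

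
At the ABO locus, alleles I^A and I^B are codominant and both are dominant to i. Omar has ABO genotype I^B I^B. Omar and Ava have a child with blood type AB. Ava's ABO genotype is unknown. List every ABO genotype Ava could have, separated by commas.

I^A I^A, I^A I^B, I^A i

For each candidate genotype of Ava, check whether crossing it with I^B I^B can produce every observed child phenotype.
  I^A I^A → possible child types {AB} ✓
  I^A I^B → possible child types {B, AB} ✓
  I^A i → possible child types {B, AB} ✓
  I^B I^B → possible child types {B} ✗
  I^B i → possible child types {B} ✗
  i i → possible child types {B} ✗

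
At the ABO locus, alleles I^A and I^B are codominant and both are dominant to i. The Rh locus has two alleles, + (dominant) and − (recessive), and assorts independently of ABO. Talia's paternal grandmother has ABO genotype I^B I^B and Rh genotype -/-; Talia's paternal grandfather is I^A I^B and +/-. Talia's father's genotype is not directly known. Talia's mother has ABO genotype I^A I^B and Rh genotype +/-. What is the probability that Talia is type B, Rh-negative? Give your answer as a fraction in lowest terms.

9/64

Talia's father's ABO genotype from I^B I^B × I^A I^B: 1/2 I^A I^B, 1/2 I^B I^B.
Crossing each possibility with the mother I^A I^B and summing P(type B): 1/2·1/4 + 1/2·1/2 = 3/8.
Similarly for Rh via the father's Rh distribution: P(Rh-) = 3/8.
Independent loci: 3/8 × 3/8 = 9/64.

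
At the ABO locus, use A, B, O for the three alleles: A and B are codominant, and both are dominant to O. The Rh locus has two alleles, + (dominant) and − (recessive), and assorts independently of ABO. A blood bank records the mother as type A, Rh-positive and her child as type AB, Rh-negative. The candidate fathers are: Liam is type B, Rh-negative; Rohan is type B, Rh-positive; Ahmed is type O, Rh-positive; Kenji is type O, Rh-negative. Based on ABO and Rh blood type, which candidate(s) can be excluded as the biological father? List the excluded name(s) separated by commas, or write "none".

Ahmed, Kenji

A candidate is excluded only if no genotype consistent with his phenotype could produce a type AB, Rh-negative child with a type A, Rh-positive mother.
Ahmed (type O, Rh+): no genotype consistent with that phenotype can produce a type-AB Rh- child with a type-A mother.
Kenji (type O, Rh-): no genotype consistent with that phenotype can produce a type-AB Rh- child with a type-A mother.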